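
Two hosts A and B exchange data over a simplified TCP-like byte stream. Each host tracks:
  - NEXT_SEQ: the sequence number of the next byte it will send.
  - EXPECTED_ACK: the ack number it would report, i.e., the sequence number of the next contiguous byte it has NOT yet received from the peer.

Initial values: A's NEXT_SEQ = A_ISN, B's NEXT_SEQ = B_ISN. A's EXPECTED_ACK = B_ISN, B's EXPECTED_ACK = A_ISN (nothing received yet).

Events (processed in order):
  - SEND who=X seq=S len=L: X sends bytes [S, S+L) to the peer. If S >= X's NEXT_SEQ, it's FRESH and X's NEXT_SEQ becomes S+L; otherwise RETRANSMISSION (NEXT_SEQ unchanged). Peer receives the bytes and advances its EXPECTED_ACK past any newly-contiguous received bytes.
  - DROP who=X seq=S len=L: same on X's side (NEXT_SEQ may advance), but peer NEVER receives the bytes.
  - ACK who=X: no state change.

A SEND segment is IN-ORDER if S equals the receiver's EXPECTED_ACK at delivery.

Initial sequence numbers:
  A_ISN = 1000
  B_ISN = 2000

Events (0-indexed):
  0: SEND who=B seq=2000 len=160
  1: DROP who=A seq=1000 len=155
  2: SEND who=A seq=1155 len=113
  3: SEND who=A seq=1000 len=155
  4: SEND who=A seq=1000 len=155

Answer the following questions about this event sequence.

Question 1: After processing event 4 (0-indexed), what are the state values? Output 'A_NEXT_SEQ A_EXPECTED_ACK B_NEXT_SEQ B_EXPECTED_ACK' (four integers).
After event 0: A_seq=1000 A_ack=2160 B_seq=2160 B_ack=1000
After event 1: A_seq=1155 A_ack=2160 B_seq=2160 B_ack=1000
After event 2: A_seq=1268 A_ack=2160 B_seq=2160 B_ack=1000
After event 3: A_seq=1268 A_ack=2160 B_seq=2160 B_ack=1268
After event 4: A_seq=1268 A_ack=2160 B_seq=2160 B_ack=1268

1268 2160 2160 1268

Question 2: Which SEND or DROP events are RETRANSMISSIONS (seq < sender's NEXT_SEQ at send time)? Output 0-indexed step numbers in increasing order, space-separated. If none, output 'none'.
Step 0: SEND seq=2000 -> fresh
Step 1: DROP seq=1000 -> fresh
Step 2: SEND seq=1155 -> fresh
Step 3: SEND seq=1000 -> retransmit
Step 4: SEND seq=1000 -> retransmit

Answer: 3 4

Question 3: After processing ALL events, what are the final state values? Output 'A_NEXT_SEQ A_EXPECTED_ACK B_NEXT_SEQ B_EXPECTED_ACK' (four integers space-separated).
Answer: 1268 2160 2160 1268

Derivation:
After event 0: A_seq=1000 A_ack=2160 B_seq=2160 B_ack=1000
After event 1: A_seq=1155 A_ack=2160 B_seq=2160 B_ack=1000
After event 2: A_seq=1268 A_ack=2160 B_seq=2160 B_ack=1000
After event 3: A_seq=1268 A_ack=2160 B_seq=2160 B_ack=1268
After event 4: A_seq=1268 A_ack=2160 B_seq=2160 B_ack=1268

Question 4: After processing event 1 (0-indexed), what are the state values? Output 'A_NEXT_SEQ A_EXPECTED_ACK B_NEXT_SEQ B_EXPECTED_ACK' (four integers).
After event 0: A_seq=1000 A_ack=2160 B_seq=2160 B_ack=1000
After event 1: A_seq=1155 A_ack=2160 B_seq=2160 B_ack=1000

1155 2160 2160 1000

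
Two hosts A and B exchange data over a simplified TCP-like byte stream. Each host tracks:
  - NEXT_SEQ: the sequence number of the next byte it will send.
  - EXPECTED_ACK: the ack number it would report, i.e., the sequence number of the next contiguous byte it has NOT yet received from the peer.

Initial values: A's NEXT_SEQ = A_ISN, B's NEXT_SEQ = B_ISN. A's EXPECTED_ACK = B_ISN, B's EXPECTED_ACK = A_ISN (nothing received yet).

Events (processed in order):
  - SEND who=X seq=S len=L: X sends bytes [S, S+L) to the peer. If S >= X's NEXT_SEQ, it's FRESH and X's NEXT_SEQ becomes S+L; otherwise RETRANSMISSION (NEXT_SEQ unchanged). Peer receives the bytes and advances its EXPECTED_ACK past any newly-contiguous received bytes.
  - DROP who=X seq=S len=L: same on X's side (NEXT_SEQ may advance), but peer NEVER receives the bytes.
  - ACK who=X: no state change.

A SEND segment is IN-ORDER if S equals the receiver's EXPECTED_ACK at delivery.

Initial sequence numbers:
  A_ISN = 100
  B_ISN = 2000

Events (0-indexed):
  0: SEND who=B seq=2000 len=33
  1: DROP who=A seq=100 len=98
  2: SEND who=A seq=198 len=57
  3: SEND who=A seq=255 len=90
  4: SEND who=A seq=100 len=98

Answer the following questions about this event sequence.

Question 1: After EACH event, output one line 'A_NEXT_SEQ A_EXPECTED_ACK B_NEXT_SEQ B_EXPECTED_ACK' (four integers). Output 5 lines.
100 2033 2033 100
198 2033 2033 100
255 2033 2033 100
345 2033 2033 100
345 2033 2033 345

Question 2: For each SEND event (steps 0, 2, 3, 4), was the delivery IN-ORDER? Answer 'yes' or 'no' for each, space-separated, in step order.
Answer: yes no no yes

Derivation:
Step 0: SEND seq=2000 -> in-order
Step 2: SEND seq=198 -> out-of-order
Step 3: SEND seq=255 -> out-of-order
Step 4: SEND seq=100 -> in-order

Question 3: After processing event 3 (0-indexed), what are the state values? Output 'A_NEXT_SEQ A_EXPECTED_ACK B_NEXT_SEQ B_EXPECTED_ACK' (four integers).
After event 0: A_seq=100 A_ack=2033 B_seq=2033 B_ack=100
After event 1: A_seq=198 A_ack=2033 B_seq=2033 B_ack=100
After event 2: A_seq=255 A_ack=2033 B_seq=2033 B_ack=100
After event 3: A_seq=345 A_ack=2033 B_seq=2033 B_ack=100

345 2033 2033 100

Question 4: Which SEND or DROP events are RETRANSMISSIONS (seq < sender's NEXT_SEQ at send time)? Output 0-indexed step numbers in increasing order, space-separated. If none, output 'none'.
Answer: 4

Derivation:
Step 0: SEND seq=2000 -> fresh
Step 1: DROP seq=100 -> fresh
Step 2: SEND seq=198 -> fresh
Step 3: SEND seq=255 -> fresh
Step 4: SEND seq=100 -> retransmit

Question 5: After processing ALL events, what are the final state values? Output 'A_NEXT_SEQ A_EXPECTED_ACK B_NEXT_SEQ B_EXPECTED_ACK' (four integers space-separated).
Answer: 345 2033 2033 345

Derivation:
After event 0: A_seq=100 A_ack=2033 B_seq=2033 B_ack=100
After event 1: A_seq=198 A_ack=2033 B_seq=2033 B_ack=100
After event 2: A_seq=255 A_ack=2033 B_seq=2033 B_ack=100
After event 3: A_seq=345 A_ack=2033 B_seq=2033 B_ack=100
After event 4: A_seq=345 A_ack=2033 B_seq=2033 B_ack=345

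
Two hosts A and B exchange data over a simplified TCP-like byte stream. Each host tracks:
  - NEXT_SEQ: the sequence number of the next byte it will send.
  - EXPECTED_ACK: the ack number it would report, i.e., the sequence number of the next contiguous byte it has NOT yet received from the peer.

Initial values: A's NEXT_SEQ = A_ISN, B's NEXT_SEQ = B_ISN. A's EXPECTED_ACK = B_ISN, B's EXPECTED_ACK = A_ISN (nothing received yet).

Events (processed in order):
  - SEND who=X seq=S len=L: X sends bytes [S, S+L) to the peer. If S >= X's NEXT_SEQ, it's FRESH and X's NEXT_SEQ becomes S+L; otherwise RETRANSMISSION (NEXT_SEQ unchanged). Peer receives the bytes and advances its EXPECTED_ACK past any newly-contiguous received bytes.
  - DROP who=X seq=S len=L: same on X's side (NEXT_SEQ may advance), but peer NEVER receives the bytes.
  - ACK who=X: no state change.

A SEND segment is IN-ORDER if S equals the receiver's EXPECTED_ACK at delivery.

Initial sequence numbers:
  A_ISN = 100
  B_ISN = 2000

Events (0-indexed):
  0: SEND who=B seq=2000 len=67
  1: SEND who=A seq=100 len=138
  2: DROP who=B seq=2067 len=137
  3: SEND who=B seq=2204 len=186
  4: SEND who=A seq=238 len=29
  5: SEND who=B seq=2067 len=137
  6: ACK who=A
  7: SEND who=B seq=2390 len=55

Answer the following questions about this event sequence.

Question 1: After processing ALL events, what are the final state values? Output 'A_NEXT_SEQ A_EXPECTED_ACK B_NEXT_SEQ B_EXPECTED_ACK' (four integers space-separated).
Answer: 267 2445 2445 267

Derivation:
After event 0: A_seq=100 A_ack=2067 B_seq=2067 B_ack=100
After event 1: A_seq=238 A_ack=2067 B_seq=2067 B_ack=238
After event 2: A_seq=238 A_ack=2067 B_seq=2204 B_ack=238
After event 3: A_seq=238 A_ack=2067 B_seq=2390 B_ack=238
After event 4: A_seq=267 A_ack=2067 B_seq=2390 B_ack=267
After event 5: A_seq=267 A_ack=2390 B_seq=2390 B_ack=267
After event 6: A_seq=267 A_ack=2390 B_seq=2390 B_ack=267
After event 7: A_seq=267 A_ack=2445 B_seq=2445 B_ack=267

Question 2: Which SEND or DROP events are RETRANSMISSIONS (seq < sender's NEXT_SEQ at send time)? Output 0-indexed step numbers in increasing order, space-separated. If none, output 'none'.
Answer: 5

Derivation:
Step 0: SEND seq=2000 -> fresh
Step 1: SEND seq=100 -> fresh
Step 2: DROP seq=2067 -> fresh
Step 3: SEND seq=2204 -> fresh
Step 4: SEND seq=238 -> fresh
Step 5: SEND seq=2067 -> retransmit
Step 7: SEND seq=2390 -> fresh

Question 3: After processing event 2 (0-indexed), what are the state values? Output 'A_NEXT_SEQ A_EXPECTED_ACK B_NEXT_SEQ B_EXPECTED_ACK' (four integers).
After event 0: A_seq=100 A_ack=2067 B_seq=2067 B_ack=100
After event 1: A_seq=238 A_ack=2067 B_seq=2067 B_ack=238
After event 2: A_seq=238 A_ack=2067 B_seq=2204 B_ack=238

238 2067 2204 238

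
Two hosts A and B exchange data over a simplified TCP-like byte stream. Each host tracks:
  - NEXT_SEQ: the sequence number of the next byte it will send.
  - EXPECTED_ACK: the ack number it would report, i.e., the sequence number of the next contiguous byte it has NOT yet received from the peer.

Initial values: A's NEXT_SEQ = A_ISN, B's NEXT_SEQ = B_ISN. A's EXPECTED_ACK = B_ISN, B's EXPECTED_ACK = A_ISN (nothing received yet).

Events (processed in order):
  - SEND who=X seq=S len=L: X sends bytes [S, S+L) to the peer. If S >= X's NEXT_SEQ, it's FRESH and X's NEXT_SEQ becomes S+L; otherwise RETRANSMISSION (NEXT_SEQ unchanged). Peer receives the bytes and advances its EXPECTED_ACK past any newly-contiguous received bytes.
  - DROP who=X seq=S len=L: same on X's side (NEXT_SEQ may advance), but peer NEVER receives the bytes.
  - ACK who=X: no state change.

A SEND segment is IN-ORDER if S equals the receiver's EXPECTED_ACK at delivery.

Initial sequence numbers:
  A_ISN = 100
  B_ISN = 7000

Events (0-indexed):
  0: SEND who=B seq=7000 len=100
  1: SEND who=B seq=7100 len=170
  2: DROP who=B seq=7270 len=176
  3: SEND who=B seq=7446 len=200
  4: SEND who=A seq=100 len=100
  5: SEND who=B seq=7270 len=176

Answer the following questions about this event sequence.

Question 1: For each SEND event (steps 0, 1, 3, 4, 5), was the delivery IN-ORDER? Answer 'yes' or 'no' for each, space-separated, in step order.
Step 0: SEND seq=7000 -> in-order
Step 1: SEND seq=7100 -> in-order
Step 3: SEND seq=7446 -> out-of-order
Step 4: SEND seq=100 -> in-order
Step 5: SEND seq=7270 -> in-order

Answer: yes yes no yes yes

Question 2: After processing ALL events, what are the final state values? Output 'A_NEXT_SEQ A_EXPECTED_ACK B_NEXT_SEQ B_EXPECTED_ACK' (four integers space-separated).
After event 0: A_seq=100 A_ack=7100 B_seq=7100 B_ack=100
After event 1: A_seq=100 A_ack=7270 B_seq=7270 B_ack=100
After event 2: A_seq=100 A_ack=7270 B_seq=7446 B_ack=100
After event 3: A_seq=100 A_ack=7270 B_seq=7646 B_ack=100
After event 4: A_seq=200 A_ack=7270 B_seq=7646 B_ack=200
After event 5: A_seq=200 A_ack=7646 B_seq=7646 B_ack=200

Answer: 200 7646 7646 200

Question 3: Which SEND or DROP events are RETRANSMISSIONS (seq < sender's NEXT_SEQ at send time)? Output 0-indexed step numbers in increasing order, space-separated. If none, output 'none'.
Step 0: SEND seq=7000 -> fresh
Step 1: SEND seq=7100 -> fresh
Step 2: DROP seq=7270 -> fresh
Step 3: SEND seq=7446 -> fresh
Step 4: SEND seq=100 -> fresh
Step 5: SEND seq=7270 -> retransmit

Answer: 5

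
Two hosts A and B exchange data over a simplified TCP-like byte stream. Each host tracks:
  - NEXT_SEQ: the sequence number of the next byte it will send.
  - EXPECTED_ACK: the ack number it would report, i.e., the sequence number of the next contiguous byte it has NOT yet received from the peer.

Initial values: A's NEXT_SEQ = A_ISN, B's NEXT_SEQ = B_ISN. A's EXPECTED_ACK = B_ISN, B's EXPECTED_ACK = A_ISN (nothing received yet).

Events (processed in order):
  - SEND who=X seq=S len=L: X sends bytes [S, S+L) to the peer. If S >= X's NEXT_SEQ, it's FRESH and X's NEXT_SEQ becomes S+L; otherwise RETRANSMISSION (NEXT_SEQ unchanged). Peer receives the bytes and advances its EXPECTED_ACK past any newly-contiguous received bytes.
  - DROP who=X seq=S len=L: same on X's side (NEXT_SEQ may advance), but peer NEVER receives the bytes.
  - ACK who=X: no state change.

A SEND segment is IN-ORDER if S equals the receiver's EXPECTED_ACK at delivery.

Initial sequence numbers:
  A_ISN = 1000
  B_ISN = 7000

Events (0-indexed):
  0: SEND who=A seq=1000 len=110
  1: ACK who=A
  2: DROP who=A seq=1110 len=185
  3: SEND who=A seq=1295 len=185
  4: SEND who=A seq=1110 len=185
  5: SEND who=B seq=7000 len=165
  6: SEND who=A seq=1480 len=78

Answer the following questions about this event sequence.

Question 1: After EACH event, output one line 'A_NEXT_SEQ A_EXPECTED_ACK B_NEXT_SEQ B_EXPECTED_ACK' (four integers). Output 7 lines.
1110 7000 7000 1110
1110 7000 7000 1110
1295 7000 7000 1110
1480 7000 7000 1110
1480 7000 7000 1480
1480 7165 7165 1480
1558 7165 7165 1558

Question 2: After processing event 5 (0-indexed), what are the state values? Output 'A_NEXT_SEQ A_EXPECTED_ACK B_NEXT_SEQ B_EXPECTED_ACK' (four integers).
After event 0: A_seq=1110 A_ack=7000 B_seq=7000 B_ack=1110
After event 1: A_seq=1110 A_ack=7000 B_seq=7000 B_ack=1110
After event 2: A_seq=1295 A_ack=7000 B_seq=7000 B_ack=1110
After event 3: A_seq=1480 A_ack=7000 B_seq=7000 B_ack=1110
After event 4: A_seq=1480 A_ack=7000 B_seq=7000 B_ack=1480
After event 5: A_seq=1480 A_ack=7165 B_seq=7165 B_ack=1480

1480 7165 7165 1480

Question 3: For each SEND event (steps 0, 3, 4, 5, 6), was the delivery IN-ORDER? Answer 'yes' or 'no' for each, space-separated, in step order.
Step 0: SEND seq=1000 -> in-order
Step 3: SEND seq=1295 -> out-of-order
Step 4: SEND seq=1110 -> in-order
Step 5: SEND seq=7000 -> in-order
Step 6: SEND seq=1480 -> in-order

Answer: yes no yes yes yes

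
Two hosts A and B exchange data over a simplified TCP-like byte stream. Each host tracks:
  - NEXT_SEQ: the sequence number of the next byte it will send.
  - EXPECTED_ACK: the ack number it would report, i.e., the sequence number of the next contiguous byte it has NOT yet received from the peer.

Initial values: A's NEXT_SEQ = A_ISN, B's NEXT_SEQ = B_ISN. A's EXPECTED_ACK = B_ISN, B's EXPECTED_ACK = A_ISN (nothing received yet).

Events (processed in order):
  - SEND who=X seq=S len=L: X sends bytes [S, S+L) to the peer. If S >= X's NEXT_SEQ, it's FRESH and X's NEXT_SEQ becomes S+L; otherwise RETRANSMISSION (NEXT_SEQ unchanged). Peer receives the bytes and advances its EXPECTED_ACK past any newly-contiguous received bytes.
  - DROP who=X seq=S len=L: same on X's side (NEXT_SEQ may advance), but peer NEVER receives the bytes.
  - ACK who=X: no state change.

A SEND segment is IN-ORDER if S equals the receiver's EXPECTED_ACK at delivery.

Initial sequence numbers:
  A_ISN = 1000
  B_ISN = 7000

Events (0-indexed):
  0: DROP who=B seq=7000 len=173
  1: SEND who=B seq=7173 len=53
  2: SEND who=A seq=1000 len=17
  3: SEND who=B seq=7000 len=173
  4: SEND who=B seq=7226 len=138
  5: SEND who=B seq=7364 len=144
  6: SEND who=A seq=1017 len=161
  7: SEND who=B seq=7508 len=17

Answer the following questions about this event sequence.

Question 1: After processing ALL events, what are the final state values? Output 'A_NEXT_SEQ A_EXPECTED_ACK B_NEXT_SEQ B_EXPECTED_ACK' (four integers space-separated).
Answer: 1178 7525 7525 1178

Derivation:
After event 0: A_seq=1000 A_ack=7000 B_seq=7173 B_ack=1000
After event 1: A_seq=1000 A_ack=7000 B_seq=7226 B_ack=1000
After event 2: A_seq=1017 A_ack=7000 B_seq=7226 B_ack=1017
After event 3: A_seq=1017 A_ack=7226 B_seq=7226 B_ack=1017
After event 4: A_seq=1017 A_ack=7364 B_seq=7364 B_ack=1017
After event 5: A_seq=1017 A_ack=7508 B_seq=7508 B_ack=1017
After event 6: A_seq=1178 A_ack=7508 B_seq=7508 B_ack=1178
After event 7: A_seq=1178 A_ack=7525 B_seq=7525 B_ack=1178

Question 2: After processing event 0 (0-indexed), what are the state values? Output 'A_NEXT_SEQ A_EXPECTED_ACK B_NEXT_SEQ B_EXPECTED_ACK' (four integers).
After event 0: A_seq=1000 A_ack=7000 B_seq=7173 B_ack=1000

1000 7000 7173 1000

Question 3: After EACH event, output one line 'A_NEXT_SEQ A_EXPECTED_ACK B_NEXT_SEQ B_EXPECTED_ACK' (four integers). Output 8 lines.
1000 7000 7173 1000
1000 7000 7226 1000
1017 7000 7226 1017
1017 7226 7226 1017
1017 7364 7364 1017
1017 7508 7508 1017
1178 7508 7508 1178
1178 7525 7525 1178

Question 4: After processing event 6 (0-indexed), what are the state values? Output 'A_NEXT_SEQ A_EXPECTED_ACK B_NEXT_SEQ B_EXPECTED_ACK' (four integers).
After event 0: A_seq=1000 A_ack=7000 B_seq=7173 B_ack=1000
After event 1: A_seq=1000 A_ack=7000 B_seq=7226 B_ack=1000
After event 2: A_seq=1017 A_ack=7000 B_seq=7226 B_ack=1017
After event 3: A_seq=1017 A_ack=7226 B_seq=7226 B_ack=1017
After event 4: A_seq=1017 A_ack=7364 B_seq=7364 B_ack=1017
After event 5: A_seq=1017 A_ack=7508 B_seq=7508 B_ack=1017
After event 6: A_seq=1178 A_ack=7508 B_seq=7508 B_ack=1178

1178 7508 7508 1178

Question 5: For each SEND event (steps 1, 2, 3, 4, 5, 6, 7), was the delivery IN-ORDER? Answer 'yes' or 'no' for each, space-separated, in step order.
Step 1: SEND seq=7173 -> out-of-order
Step 2: SEND seq=1000 -> in-order
Step 3: SEND seq=7000 -> in-order
Step 4: SEND seq=7226 -> in-order
Step 5: SEND seq=7364 -> in-order
Step 6: SEND seq=1017 -> in-order
Step 7: SEND seq=7508 -> in-order

Answer: no yes yes yes yes yes yes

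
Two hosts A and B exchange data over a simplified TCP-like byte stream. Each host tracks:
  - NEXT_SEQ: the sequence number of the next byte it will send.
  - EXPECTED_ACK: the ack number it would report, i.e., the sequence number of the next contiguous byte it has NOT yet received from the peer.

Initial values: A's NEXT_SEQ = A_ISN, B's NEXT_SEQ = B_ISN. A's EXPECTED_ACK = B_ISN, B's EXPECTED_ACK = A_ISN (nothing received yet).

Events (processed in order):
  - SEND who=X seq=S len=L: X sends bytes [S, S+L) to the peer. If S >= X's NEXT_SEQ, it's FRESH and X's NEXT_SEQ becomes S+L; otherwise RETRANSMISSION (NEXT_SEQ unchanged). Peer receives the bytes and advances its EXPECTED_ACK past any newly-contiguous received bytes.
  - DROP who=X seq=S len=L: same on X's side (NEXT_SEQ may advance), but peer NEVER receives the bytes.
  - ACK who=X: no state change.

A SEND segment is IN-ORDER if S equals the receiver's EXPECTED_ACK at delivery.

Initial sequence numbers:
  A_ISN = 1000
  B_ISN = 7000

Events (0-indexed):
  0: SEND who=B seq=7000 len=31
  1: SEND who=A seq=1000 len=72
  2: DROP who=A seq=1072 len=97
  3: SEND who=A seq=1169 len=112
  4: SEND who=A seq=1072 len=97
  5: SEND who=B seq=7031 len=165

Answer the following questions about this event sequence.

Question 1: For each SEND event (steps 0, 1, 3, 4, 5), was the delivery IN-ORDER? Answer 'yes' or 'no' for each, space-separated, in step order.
Step 0: SEND seq=7000 -> in-order
Step 1: SEND seq=1000 -> in-order
Step 3: SEND seq=1169 -> out-of-order
Step 4: SEND seq=1072 -> in-order
Step 5: SEND seq=7031 -> in-order

Answer: yes yes no yes yes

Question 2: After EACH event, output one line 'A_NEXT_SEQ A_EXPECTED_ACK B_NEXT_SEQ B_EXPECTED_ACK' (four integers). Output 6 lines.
1000 7031 7031 1000
1072 7031 7031 1072
1169 7031 7031 1072
1281 7031 7031 1072
1281 7031 7031 1281
1281 7196 7196 1281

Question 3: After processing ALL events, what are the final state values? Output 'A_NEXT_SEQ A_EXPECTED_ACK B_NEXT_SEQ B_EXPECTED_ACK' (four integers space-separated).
Answer: 1281 7196 7196 1281

Derivation:
After event 0: A_seq=1000 A_ack=7031 B_seq=7031 B_ack=1000
After event 1: A_seq=1072 A_ack=7031 B_seq=7031 B_ack=1072
After event 2: A_seq=1169 A_ack=7031 B_seq=7031 B_ack=1072
After event 3: A_seq=1281 A_ack=7031 B_seq=7031 B_ack=1072
After event 4: A_seq=1281 A_ack=7031 B_seq=7031 B_ack=1281
After event 5: A_seq=1281 A_ack=7196 B_seq=7196 B_ack=1281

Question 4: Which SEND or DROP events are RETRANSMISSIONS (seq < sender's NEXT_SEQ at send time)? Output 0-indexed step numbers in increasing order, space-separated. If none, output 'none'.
Step 0: SEND seq=7000 -> fresh
Step 1: SEND seq=1000 -> fresh
Step 2: DROP seq=1072 -> fresh
Step 3: SEND seq=1169 -> fresh
Step 4: SEND seq=1072 -> retransmit
Step 5: SEND seq=7031 -> fresh

Answer: 4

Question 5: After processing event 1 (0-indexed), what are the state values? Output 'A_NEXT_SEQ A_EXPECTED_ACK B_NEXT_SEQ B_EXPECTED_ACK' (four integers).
After event 0: A_seq=1000 A_ack=7031 B_seq=7031 B_ack=1000
After event 1: A_seq=1072 A_ack=7031 B_seq=7031 B_ack=1072

1072 7031 7031 1072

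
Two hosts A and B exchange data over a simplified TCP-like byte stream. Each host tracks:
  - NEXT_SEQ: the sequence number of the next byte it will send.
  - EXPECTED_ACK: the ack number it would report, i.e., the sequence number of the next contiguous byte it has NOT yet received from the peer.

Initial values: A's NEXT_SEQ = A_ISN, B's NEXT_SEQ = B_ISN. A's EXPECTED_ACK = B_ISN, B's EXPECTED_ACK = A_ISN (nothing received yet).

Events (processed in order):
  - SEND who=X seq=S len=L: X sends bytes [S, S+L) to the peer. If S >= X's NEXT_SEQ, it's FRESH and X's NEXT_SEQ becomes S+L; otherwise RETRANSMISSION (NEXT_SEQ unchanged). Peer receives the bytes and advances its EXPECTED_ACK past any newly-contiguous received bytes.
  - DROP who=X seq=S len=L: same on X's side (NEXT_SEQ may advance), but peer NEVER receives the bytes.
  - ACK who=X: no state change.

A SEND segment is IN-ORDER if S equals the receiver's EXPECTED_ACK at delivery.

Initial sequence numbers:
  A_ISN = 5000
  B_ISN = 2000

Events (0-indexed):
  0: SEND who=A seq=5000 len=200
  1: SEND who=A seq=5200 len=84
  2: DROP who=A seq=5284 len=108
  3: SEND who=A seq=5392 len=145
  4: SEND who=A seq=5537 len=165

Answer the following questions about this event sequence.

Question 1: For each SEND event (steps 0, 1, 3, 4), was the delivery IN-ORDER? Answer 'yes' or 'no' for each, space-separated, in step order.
Answer: yes yes no no

Derivation:
Step 0: SEND seq=5000 -> in-order
Step 1: SEND seq=5200 -> in-order
Step 3: SEND seq=5392 -> out-of-order
Step 4: SEND seq=5537 -> out-of-order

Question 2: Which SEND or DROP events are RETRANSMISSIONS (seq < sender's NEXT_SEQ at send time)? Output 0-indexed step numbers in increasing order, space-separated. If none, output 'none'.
Answer: none

Derivation:
Step 0: SEND seq=5000 -> fresh
Step 1: SEND seq=5200 -> fresh
Step 2: DROP seq=5284 -> fresh
Step 3: SEND seq=5392 -> fresh
Step 4: SEND seq=5537 -> fresh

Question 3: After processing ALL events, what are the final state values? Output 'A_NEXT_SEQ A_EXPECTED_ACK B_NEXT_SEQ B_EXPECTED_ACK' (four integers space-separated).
After event 0: A_seq=5200 A_ack=2000 B_seq=2000 B_ack=5200
After event 1: A_seq=5284 A_ack=2000 B_seq=2000 B_ack=5284
After event 2: A_seq=5392 A_ack=2000 B_seq=2000 B_ack=5284
After event 3: A_seq=5537 A_ack=2000 B_seq=2000 B_ack=5284
After event 4: A_seq=5702 A_ack=2000 B_seq=2000 B_ack=5284

Answer: 5702 2000 2000 5284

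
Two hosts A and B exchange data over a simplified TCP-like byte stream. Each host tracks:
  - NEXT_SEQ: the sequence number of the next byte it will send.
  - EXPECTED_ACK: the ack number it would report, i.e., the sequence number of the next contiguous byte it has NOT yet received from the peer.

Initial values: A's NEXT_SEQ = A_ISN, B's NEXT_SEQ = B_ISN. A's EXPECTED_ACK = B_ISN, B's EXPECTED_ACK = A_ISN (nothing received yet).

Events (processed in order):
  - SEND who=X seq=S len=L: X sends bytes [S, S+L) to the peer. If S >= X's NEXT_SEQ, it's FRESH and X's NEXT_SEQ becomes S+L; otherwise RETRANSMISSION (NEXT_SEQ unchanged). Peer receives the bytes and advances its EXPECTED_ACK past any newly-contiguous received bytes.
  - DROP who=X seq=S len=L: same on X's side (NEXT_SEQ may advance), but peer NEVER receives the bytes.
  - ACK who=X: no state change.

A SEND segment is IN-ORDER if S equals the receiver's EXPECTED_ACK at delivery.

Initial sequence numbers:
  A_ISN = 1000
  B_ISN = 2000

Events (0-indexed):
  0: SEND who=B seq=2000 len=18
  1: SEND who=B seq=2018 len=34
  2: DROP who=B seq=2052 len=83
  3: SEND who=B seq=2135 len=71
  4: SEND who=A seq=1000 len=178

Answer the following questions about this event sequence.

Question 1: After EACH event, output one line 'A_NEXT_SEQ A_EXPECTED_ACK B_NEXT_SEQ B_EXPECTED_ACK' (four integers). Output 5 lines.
1000 2018 2018 1000
1000 2052 2052 1000
1000 2052 2135 1000
1000 2052 2206 1000
1178 2052 2206 1178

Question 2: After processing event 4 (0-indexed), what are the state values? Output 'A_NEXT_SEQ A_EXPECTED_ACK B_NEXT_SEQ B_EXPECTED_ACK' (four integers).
After event 0: A_seq=1000 A_ack=2018 B_seq=2018 B_ack=1000
After event 1: A_seq=1000 A_ack=2052 B_seq=2052 B_ack=1000
After event 2: A_seq=1000 A_ack=2052 B_seq=2135 B_ack=1000
After event 3: A_seq=1000 A_ack=2052 B_seq=2206 B_ack=1000
After event 4: A_seq=1178 A_ack=2052 B_seq=2206 B_ack=1178

1178 2052 2206 1178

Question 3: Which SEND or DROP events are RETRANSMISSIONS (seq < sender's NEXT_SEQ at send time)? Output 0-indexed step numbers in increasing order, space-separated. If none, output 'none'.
Answer: none

Derivation:
Step 0: SEND seq=2000 -> fresh
Step 1: SEND seq=2018 -> fresh
Step 2: DROP seq=2052 -> fresh
Step 3: SEND seq=2135 -> fresh
Step 4: SEND seq=1000 -> fresh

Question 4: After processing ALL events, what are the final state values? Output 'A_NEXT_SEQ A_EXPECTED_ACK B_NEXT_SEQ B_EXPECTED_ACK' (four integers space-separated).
Answer: 1178 2052 2206 1178

Derivation:
After event 0: A_seq=1000 A_ack=2018 B_seq=2018 B_ack=1000
After event 1: A_seq=1000 A_ack=2052 B_seq=2052 B_ack=1000
After event 2: A_seq=1000 A_ack=2052 B_seq=2135 B_ack=1000
After event 3: A_seq=1000 A_ack=2052 B_seq=2206 B_ack=1000
After event 4: A_seq=1178 A_ack=2052 B_seq=2206 B_ack=1178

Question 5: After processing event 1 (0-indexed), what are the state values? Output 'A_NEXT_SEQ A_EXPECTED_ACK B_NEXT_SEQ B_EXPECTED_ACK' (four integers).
After event 0: A_seq=1000 A_ack=2018 B_seq=2018 B_ack=1000
After event 1: A_seq=1000 A_ack=2052 B_seq=2052 B_ack=1000

1000 2052 2052 1000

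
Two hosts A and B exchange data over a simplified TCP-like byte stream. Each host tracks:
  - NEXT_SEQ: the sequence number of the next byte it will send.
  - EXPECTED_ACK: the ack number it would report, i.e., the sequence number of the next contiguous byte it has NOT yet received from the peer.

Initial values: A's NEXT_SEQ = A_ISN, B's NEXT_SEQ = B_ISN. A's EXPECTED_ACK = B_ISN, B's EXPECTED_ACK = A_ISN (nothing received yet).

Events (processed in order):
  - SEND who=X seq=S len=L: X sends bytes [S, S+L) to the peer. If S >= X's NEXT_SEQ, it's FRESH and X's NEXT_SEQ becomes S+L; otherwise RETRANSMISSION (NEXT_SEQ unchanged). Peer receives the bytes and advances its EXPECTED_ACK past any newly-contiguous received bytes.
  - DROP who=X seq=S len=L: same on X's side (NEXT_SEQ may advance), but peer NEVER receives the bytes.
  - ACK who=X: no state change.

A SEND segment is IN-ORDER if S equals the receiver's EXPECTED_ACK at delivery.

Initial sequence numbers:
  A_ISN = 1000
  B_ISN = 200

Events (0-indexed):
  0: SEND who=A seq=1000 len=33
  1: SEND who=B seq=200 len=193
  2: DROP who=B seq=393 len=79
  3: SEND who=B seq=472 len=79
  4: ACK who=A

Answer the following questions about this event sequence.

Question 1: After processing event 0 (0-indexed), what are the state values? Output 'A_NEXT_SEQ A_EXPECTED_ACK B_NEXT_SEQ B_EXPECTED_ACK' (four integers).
After event 0: A_seq=1033 A_ack=200 B_seq=200 B_ack=1033

1033 200 200 1033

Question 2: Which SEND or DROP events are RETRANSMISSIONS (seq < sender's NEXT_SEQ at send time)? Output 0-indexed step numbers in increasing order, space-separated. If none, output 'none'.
Step 0: SEND seq=1000 -> fresh
Step 1: SEND seq=200 -> fresh
Step 2: DROP seq=393 -> fresh
Step 3: SEND seq=472 -> fresh

Answer: none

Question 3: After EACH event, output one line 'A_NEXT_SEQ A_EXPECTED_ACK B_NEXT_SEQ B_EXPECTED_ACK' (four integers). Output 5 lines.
1033 200 200 1033
1033 393 393 1033
1033 393 472 1033
1033 393 551 1033
1033 393 551 1033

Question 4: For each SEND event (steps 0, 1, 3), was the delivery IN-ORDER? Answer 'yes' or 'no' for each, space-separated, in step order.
Step 0: SEND seq=1000 -> in-order
Step 1: SEND seq=200 -> in-order
Step 3: SEND seq=472 -> out-of-order

Answer: yes yes no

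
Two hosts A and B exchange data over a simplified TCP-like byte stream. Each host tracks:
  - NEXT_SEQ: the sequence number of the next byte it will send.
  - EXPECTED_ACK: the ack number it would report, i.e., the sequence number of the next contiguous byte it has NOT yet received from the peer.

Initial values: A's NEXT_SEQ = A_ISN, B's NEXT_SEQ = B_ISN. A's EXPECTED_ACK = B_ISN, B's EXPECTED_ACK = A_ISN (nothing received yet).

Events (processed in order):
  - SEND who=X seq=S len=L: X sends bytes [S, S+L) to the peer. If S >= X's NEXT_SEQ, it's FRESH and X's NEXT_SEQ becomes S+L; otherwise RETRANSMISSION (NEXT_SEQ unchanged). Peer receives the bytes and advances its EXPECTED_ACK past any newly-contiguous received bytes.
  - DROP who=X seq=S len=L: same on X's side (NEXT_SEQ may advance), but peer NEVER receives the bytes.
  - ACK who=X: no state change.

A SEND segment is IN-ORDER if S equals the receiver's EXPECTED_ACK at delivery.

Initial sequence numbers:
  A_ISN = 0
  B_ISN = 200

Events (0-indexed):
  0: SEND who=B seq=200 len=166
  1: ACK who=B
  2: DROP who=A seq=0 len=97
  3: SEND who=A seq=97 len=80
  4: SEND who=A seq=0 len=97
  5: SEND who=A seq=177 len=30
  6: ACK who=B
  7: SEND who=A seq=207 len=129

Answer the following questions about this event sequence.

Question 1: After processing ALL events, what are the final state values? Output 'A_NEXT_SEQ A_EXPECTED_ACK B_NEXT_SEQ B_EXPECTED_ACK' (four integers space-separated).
After event 0: A_seq=0 A_ack=366 B_seq=366 B_ack=0
After event 1: A_seq=0 A_ack=366 B_seq=366 B_ack=0
After event 2: A_seq=97 A_ack=366 B_seq=366 B_ack=0
After event 3: A_seq=177 A_ack=366 B_seq=366 B_ack=0
After event 4: A_seq=177 A_ack=366 B_seq=366 B_ack=177
After event 5: A_seq=207 A_ack=366 B_seq=366 B_ack=207
After event 6: A_seq=207 A_ack=366 B_seq=366 B_ack=207
After event 7: A_seq=336 A_ack=366 B_seq=366 B_ack=336

Answer: 336 366 366 336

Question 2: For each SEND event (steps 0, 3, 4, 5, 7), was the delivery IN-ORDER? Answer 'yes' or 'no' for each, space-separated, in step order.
Step 0: SEND seq=200 -> in-order
Step 3: SEND seq=97 -> out-of-order
Step 4: SEND seq=0 -> in-order
Step 5: SEND seq=177 -> in-order
Step 7: SEND seq=207 -> in-order

Answer: yes no yes yes yes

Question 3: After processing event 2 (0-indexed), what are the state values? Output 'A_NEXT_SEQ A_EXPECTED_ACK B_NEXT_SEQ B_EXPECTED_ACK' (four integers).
After event 0: A_seq=0 A_ack=366 B_seq=366 B_ack=0
After event 1: A_seq=0 A_ack=366 B_seq=366 B_ack=0
After event 2: A_seq=97 A_ack=366 B_seq=366 B_ack=0

97 366 366 0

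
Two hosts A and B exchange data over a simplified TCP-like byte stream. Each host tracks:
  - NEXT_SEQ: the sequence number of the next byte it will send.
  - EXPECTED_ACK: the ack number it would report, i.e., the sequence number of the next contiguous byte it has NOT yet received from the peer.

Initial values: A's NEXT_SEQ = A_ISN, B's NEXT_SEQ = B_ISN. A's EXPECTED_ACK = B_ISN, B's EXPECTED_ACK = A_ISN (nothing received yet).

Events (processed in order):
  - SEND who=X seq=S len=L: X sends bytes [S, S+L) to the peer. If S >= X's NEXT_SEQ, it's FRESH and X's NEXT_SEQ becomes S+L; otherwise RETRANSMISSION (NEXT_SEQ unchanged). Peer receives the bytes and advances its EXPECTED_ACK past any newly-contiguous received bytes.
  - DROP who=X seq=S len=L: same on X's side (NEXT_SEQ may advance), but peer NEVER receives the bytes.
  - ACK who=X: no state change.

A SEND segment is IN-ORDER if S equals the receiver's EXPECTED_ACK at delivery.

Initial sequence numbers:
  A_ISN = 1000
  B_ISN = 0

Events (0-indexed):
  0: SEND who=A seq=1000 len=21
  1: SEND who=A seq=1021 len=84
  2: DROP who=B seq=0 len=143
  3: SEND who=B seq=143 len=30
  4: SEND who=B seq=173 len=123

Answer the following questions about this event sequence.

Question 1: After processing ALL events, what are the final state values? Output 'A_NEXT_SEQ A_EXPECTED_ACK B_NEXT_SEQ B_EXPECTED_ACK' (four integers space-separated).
After event 0: A_seq=1021 A_ack=0 B_seq=0 B_ack=1021
After event 1: A_seq=1105 A_ack=0 B_seq=0 B_ack=1105
After event 2: A_seq=1105 A_ack=0 B_seq=143 B_ack=1105
After event 3: A_seq=1105 A_ack=0 B_seq=173 B_ack=1105
After event 4: A_seq=1105 A_ack=0 B_seq=296 B_ack=1105

Answer: 1105 0 296 1105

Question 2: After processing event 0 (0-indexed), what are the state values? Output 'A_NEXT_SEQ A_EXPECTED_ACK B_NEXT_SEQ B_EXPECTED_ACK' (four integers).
After event 0: A_seq=1021 A_ack=0 B_seq=0 B_ack=1021

1021 0 0 1021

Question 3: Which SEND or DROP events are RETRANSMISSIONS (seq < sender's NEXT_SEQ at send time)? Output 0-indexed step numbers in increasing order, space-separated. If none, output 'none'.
Answer: none

Derivation:
Step 0: SEND seq=1000 -> fresh
Step 1: SEND seq=1021 -> fresh
Step 2: DROP seq=0 -> fresh
Step 3: SEND seq=143 -> fresh
Step 4: SEND seq=173 -> fresh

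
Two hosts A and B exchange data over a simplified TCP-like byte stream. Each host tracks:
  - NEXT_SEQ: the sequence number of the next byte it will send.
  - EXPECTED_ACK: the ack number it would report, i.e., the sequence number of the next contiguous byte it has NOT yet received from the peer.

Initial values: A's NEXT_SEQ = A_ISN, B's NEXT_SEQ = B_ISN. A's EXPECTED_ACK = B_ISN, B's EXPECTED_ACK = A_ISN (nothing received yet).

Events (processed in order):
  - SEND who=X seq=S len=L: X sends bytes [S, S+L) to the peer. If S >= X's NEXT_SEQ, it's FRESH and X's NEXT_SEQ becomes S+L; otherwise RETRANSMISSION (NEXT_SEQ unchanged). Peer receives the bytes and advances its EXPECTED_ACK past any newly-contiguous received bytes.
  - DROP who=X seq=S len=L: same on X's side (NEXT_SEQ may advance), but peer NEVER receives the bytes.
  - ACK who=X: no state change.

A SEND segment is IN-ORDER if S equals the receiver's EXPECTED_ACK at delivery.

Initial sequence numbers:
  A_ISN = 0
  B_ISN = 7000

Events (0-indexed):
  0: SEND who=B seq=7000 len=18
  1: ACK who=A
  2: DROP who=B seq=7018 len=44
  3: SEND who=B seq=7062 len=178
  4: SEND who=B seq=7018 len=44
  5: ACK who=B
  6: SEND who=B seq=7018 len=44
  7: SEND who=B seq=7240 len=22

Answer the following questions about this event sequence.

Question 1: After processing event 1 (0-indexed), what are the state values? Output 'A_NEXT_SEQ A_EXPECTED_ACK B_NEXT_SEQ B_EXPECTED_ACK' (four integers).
After event 0: A_seq=0 A_ack=7018 B_seq=7018 B_ack=0
After event 1: A_seq=0 A_ack=7018 B_seq=7018 B_ack=0

0 7018 7018 0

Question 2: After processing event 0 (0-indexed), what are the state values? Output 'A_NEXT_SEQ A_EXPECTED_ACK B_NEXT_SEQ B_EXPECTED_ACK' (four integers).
After event 0: A_seq=0 A_ack=7018 B_seq=7018 B_ack=0

0 7018 7018 0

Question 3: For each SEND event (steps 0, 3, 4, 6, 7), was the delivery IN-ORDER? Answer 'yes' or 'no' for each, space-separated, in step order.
Step 0: SEND seq=7000 -> in-order
Step 3: SEND seq=7062 -> out-of-order
Step 4: SEND seq=7018 -> in-order
Step 6: SEND seq=7018 -> out-of-order
Step 7: SEND seq=7240 -> in-order

Answer: yes no yes no yes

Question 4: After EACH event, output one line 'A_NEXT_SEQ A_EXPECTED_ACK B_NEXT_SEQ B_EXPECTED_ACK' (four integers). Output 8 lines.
0 7018 7018 0
0 7018 7018 0
0 7018 7062 0
0 7018 7240 0
0 7240 7240 0
0 7240 7240 0
0 7240 7240 0
0 7262 7262 0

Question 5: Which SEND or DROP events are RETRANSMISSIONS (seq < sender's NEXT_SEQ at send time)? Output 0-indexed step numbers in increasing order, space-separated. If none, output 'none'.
Answer: 4 6

Derivation:
Step 0: SEND seq=7000 -> fresh
Step 2: DROP seq=7018 -> fresh
Step 3: SEND seq=7062 -> fresh
Step 4: SEND seq=7018 -> retransmit
Step 6: SEND seq=7018 -> retransmit
Step 7: SEND seq=7240 -> fresh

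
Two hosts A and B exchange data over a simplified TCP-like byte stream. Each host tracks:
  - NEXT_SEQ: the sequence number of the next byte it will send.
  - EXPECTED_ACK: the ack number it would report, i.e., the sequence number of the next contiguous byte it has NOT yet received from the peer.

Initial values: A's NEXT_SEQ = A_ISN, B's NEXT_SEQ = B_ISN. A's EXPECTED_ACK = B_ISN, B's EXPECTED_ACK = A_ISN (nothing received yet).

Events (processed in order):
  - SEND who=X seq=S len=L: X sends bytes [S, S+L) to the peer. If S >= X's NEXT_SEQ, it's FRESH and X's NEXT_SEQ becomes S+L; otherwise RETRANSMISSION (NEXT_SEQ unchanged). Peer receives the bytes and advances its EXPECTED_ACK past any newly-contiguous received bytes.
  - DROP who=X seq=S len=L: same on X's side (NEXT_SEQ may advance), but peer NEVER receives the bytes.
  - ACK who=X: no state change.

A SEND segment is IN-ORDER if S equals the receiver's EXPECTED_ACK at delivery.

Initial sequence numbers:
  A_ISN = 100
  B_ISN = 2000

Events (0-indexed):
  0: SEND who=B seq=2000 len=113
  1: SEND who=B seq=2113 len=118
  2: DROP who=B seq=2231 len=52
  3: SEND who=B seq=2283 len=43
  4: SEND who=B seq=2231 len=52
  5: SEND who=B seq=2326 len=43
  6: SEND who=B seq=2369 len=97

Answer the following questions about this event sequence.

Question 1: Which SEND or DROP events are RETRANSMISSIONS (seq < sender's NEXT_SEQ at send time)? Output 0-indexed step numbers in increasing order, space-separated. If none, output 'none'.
Step 0: SEND seq=2000 -> fresh
Step 1: SEND seq=2113 -> fresh
Step 2: DROP seq=2231 -> fresh
Step 3: SEND seq=2283 -> fresh
Step 4: SEND seq=2231 -> retransmit
Step 5: SEND seq=2326 -> fresh
Step 6: SEND seq=2369 -> fresh

Answer: 4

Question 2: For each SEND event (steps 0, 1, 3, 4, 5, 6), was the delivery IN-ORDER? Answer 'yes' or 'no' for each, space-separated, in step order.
Answer: yes yes no yes yes yes

Derivation:
Step 0: SEND seq=2000 -> in-order
Step 1: SEND seq=2113 -> in-order
Step 3: SEND seq=2283 -> out-of-order
Step 4: SEND seq=2231 -> in-order
Step 5: SEND seq=2326 -> in-order
Step 6: SEND seq=2369 -> in-order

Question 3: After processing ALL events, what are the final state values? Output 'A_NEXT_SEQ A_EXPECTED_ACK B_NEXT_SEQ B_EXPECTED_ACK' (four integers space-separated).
After event 0: A_seq=100 A_ack=2113 B_seq=2113 B_ack=100
After event 1: A_seq=100 A_ack=2231 B_seq=2231 B_ack=100
After event 2: A_seq=100 A_ack=2231 B_seq=2283 B_ack=100
After event 3: A_seq=100 A_ack=2231 B_seq=2326 B_ack=100
After event 4: A_seq=100 A_ack=2326 B_seq=2326 B_ack=100
After event 5: A_seq=100 A_ack=2369 B_seq=2369 B_ack=100
After event 6: A_seq=100 A_ack=2466 B_seq=2466 B_ack=100

Answer: 100 2466 2466 100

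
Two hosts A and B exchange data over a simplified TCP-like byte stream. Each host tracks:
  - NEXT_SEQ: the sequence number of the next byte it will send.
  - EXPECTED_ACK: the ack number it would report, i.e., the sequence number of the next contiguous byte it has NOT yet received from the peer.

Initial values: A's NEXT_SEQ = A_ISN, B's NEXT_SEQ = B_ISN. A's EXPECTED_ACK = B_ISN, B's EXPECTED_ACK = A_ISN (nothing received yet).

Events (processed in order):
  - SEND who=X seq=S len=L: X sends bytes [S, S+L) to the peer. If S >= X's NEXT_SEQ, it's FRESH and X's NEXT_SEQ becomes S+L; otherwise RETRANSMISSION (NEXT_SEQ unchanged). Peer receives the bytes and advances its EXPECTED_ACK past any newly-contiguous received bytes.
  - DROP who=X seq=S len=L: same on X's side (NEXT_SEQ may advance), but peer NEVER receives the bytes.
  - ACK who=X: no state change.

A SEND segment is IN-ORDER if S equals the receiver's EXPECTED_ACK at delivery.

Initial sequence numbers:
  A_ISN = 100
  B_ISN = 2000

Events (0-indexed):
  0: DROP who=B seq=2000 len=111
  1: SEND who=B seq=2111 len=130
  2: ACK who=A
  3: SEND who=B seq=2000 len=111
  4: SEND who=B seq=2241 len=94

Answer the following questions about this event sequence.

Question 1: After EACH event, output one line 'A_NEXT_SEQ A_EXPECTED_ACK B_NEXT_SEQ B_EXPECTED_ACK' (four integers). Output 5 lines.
100 2000 2111 100
100 2000 2241 100
100 2000 2241 100
100 2241 2241 100
100 2335 2335 100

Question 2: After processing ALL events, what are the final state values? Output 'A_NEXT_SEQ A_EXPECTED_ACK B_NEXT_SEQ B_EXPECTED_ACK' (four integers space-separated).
Answer: 100 2335 2335 100

Derivation:
After event 0: A_seq=100 A_ack=2000 B_seq=2111 B_ack=100
After event 1: A_seq=100 A_ack=2000 B_seq=2241 B_ack=100
After event 2: A_seq=100 A_ack=2000 B_seq=2241 B_ack=100
After event 3: A_seq=100 A_ack=2241 B_seq=2241 B_ack=100
After event 4: A_seq=100 A_ack=2335 B_seq=2335 B_ack=100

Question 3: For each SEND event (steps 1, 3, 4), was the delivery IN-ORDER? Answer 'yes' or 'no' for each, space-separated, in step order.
Step 1: SEND seq=2111 -> out-of-order
Step 3: SEND seq=2000 -> in-order
Step 4: SEND seq=2241 -> in-order

Answer: no yes yes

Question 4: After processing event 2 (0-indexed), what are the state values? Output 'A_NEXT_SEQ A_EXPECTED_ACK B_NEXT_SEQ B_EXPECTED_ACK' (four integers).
After event 0: A_seq=100 A_ack=2000 B_seq=2111 B_ack=100
After event 1: A_seq=100 A_ack=2000 B_seq=2241 B_ack=100
After event 2: A_seq=100 A_ack=2000 B_seq=2241 B_ack=100

100 2000 2241 100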